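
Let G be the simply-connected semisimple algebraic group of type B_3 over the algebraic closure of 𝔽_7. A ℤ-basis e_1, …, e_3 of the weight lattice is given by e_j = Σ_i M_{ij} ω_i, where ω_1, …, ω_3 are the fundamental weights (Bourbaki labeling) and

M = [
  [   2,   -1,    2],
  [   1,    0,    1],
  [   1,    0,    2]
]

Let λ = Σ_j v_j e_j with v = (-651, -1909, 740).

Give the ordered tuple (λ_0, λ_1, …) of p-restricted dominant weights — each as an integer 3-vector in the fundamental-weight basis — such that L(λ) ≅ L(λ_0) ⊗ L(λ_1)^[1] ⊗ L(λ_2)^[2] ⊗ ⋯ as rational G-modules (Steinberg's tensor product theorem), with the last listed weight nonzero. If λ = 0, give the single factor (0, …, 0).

((1, 5, 3), (4, 5, 6), (0, 1, 2), (6, 0, 2))

ω-coordinates c = M·v, v = (-651, -1909, 740):
  c_1 = (2)·(-651) + (-1)·(-1909) + (2)·(740) = 2087
  c_2 = (1)·(-651) + (0)·(-1909) + (1)·(740) = 89
  c_3 = (1)·(-651) + (0)·(-1909) + (2)·(740) = 829
p = 7; digits c_i = Σ_j d_{ij}·7^j, 0 ≤ d_{ij} < 7:
  c_1 = 2087 = 1·7^0 + 4·7^1 + 0·7^2 + 6·7^3
  c_2 = 89 = 5·7^0 + 5·7^1 + 1·7^2
  c_3 = 829 = 3·7^0 + 6·7^1 + 2·7^2 + 2·7^3
p-restricted factor λ_0 = (1, 5, 3)
p-restricted factor λ_1 = (4, 5, 6)
p-restricted factor λ_2 = (0, 1, 2)
p-restricted factor λ_3 = (6, 0, 2)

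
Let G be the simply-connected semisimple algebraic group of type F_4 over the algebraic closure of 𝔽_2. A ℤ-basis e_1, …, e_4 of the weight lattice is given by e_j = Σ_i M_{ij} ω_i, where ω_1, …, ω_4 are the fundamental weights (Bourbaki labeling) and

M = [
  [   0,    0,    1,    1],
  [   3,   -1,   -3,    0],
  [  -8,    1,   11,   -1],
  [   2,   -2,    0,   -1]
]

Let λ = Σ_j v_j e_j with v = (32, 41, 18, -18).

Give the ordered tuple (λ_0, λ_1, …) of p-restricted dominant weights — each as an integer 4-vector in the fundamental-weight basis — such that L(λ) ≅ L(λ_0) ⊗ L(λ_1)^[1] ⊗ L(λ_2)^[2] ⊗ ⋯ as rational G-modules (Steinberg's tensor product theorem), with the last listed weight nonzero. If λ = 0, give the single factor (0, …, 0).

Compute c_i = Σ_j M_{ij} v_j with v = (32, 41, 18, -18):
  c_1 = 0*32 + 0*41 + 1*18 + 1*-18 = 0
  c_2 = 3*32 + -1*41 + -3*18 + 0*-18 = 1
  c_3 = -8*32 + 1*41 + 11*18 + -1*-18 = 1
  c_4 = 2*32 + -2*41 + 0*18 + -1*-18 = 0
Base-2 expansion of each c_i:
  c_1 = 0
  c_2 = 1 = 1·2^0
  c_3 = 1 = 1·2^0
  c_4 = 0
Factor λ_0 = (0, 1, 1, 0)

((0, 1, 1, 0),)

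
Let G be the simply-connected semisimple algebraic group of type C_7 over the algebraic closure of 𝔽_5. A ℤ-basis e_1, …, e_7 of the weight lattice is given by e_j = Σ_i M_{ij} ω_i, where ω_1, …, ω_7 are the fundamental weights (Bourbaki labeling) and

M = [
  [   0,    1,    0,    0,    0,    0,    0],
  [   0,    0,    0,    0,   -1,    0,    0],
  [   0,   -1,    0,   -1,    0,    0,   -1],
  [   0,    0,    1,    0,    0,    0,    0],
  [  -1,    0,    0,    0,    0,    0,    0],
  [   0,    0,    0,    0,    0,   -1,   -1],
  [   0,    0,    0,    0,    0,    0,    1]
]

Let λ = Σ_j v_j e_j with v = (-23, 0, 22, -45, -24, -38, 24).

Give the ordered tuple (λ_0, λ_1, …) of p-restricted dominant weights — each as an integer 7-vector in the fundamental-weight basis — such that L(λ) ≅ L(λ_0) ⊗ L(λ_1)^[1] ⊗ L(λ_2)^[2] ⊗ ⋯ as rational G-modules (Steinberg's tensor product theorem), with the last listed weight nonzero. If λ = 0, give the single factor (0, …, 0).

Compute c_i = Σ_j M_{ij} v_j with v = (-23, 0, 22, -45, -24, -38, 24):
  c_1 = (0)·(-23) + 1·0 + 0·22 + (0)·(-45) + (0)·(-24) + (0)·(-38) + 0·24 = 0
  c_2 = (0)·(-23) + 0·0 + 0·22 + (0)·(-45) + (-1)·(-24) + (0)·(-38) + 0·24 = 24
  c_3 = (0)·(-23) + (-1)·(0) + 0·22 + (-1)·(-45) + (0)·(-24) + (0)·(-38) + (-1)·(24) = 21
  c_4 = (0)·(-23) + 0·0 + 1·22 + (0)·(-45) + (0)·(-24) + (0)·(-38) + 0·24 = 22
  c_5 = (-1)·(-23) + 0·0 + 0·22 + (0)·(-45) + (0)·(-24) + (0)·(-38) + 0·24 = 23
  c_6 = (0)·(-23) + 0·0 + 0·22 + (0)·(-45) + (0)·(-24) + (-1)·(-38) + (-1)·(24) = 14
  c_7 = (0)·(-23) + 0·0 + 0·22 + (0)·(-45) + (0)·(-24) + (0)·(-38) + 1·24 = 24
Writing each c_i in base p = 5:
  c_1 = 0
  c_2 = 24 = 4·5^0 + 4·5^1
  c_3 = 21 = 1·5^0 + 4·5^1
  c_4 = 22 = 2·5^0 + 4·5^1
  c_5 = 23 = 3·5^0 + 4·5^1
  c_6 = 14 = 4·5^0 + 2·5^1
  c_7 = 24 = 4·5^0 + 4·5^1
p-restricted factor λ_0 = (0, 4, 1, 2, 3, 4, 4)
p-restricted factor λ_1 = (0, 4, 4, 4, 4, 2, 4)

((0, 4, 1, 2, 3, 4, 4), (0, 4, 4, 4, 4, 2, 4))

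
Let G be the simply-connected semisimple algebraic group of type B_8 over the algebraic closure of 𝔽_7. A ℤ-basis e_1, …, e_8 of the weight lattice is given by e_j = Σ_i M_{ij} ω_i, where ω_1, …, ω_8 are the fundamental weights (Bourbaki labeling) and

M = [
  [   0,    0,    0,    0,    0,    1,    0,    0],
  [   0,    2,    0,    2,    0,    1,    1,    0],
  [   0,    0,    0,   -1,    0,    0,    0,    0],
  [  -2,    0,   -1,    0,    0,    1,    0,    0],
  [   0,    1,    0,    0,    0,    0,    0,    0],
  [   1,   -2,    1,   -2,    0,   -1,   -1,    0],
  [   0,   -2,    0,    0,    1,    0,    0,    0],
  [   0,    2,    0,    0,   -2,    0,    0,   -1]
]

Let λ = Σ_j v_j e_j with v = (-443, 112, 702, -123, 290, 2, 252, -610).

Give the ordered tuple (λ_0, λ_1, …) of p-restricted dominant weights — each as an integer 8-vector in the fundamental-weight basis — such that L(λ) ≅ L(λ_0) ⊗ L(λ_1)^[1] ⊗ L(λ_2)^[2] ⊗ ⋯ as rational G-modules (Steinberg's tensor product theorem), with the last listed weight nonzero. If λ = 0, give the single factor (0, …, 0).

Compute c_i = Σ_j M_{ij} v_j with v = (-443, 112, 702, -123, 290, 2, 252, -610):
  c_1 = 0*-443 + 0*112 + 0*702 + 0*-123 + 0*290 + 1*2 + 0*252 + 0*-610 = 2
  c_2 = 0*-443 + 2*112 + 0*702 + 2*-123 + 0*290 + 1*2 + 1*252 + 0*-610 = 232
  c_3 = 0*-443 + 0*112 + 0*702 + -1*-123 + 0*290 + 0*2 + 0*252 + 0*-610 = 123
  c_4 = -2*-443 + 0*112 + -1*702 + 0*-123 + 0*290 + 1*2 + 0*252 + 0*-610 = 186
  c_5 = 0*-443 + 1*112 + 0*702 + 0*-123 + 0*290 + 0*2 + 0*252 + 0*-610 = 112
  c_6 = 1*-443 + -2*112 + 1*702 + -2*-123 + 0*290 + -1*2 + -1*252 + 0*-610 = 27
  c_7 = 0*-443 + -2*112 + 0*702 + 0*-123 + 1*290 + 0*2 + 0*252 + 0*-610 = 66
  c_8 = 0*-443 + 2*112 + 0*702 + 0*-123 + -2*290 + 0*2 + 0*252 + -1*-610 = 254
Writing each c_i in base p = 7:
  c_1 = 2 = 2·7^0
  c_2 = 232 = 1·7^0 + 5·7^1 + 4·7^2
  c_3 = 123 = 4·7^0 + 3·7^1 + 2·7^2
  c_4 = 186 = 4·7^0 + 5·7^1 + 3·7^2
  c_5 = 112 = 0·7^0 + 2·7^1 + 2·7^2
  c_6 = 27 = 6·7^0 + 3·7^1
  c_7 = 66 = 3·7^0 + 2·7^1 + 1·7^2
  c_8 = 254 = 2·7^0 + 1·7^1 + 5·7^2
p-restricted factor λ_0 = (2, 1, 4, 4, 0, 6, 3, 2)
p-restricted factor λ_1 = (0, 5, 3, 5, 2, 3, 2, 1)
p-restricted factor λ_2 = (0, 4, 2, 3, 2, 0, 1, 5)

((2, 1, 4, 4, 0, 6, 3, 2), (0, 5, 3, 5, 2, 3, 2, 1), (0, 4, 2, 3, 2, 0, 1, 5))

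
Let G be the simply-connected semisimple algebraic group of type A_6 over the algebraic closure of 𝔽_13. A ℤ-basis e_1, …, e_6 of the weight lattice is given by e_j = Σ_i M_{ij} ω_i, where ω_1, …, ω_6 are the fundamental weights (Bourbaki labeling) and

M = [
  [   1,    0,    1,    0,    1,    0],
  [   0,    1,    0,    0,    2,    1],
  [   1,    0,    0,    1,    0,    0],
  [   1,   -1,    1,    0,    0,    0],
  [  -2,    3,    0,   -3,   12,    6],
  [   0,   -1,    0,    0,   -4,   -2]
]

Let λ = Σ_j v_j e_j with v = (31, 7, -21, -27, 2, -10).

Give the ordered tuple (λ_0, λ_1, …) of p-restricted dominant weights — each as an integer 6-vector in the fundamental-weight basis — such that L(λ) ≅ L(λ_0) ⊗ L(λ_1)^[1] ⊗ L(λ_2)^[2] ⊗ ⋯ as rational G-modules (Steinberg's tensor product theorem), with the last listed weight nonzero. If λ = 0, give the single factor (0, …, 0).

((12, 1, 4, 3, 4, 5),)

Change of basis e → ω: c = M·v where v = (31, 7, -21, -27, 2, -10):
  c_1 = 1·31 + 0·7 + (1)·(-21) + (0)·(-27) + 1·2 + (0)·(-10) = 12
  c_2 = 0·31 + 1·7 + (0)·(-21) + (0)·(-27) + 2·2 + (1)·(-10) = 1
  c_3 = 1·31 + 0·7 + (0)·(-21) + (1)·(-27) + 0·2 + (0)·(-10) = 4
  c_4 = 1·31 + (-1)·(7) + (1)·(-21) + (0)·(-27) + 0·2 + (0)·(-10) = 3
  c_5 = (-2)·(31) + 3·7 + (0)·(-21) + (-3)·(-27) + 12·2 + (6)·(-10) = 4
  c_6 = 0·31 + (-1)·(7) + (0)·(-21) + (0)·(-27) + (-4)·(2) + (-2)·(-10) = 5
Writing each c_i in base p = 13:
  c_1 = 12 = 12·13^0
  c_2 = 1 = 1·13^0
  c_3 = 4 = 4·13^0
  c_4 = 3 = 3·13^0
  c_5 = 4 = 4·13^0
  c_6 = 5 = 5·13^0
p-restricted factor λ_0 = (12, 1, 4, 3, 4, 5)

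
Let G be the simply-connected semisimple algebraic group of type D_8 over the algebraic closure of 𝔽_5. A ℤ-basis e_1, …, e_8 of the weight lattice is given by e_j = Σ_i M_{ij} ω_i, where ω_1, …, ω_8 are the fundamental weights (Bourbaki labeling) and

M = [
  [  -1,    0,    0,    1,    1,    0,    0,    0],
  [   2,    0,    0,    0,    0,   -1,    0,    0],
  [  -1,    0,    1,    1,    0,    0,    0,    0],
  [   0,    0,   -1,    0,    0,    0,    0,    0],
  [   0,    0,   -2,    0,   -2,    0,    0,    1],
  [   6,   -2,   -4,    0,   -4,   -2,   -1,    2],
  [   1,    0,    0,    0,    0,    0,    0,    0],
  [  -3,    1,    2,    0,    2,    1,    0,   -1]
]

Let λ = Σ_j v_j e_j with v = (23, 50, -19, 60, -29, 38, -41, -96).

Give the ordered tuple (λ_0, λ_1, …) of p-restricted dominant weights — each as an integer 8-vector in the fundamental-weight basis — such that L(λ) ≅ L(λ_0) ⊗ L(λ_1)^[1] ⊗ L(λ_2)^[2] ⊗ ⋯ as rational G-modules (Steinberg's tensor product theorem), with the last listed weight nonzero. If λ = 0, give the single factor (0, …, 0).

((3, 3, 3, 4, 0, 3, 3, 4), (1, 1, 3, 3, 0, 0, 4, 3))

Converting to the ω-basis (c_i = row i of M dotted with v = (23, 50, -19, 60, -29, 38, -41, -96)):
  c_1 = -1*23 + 0*50 + 0*-19 + 1*60 + 1*-29 + 0*38 + 0*-41 + 0*-96 = 8
  c_2 = 2*23 + 0*50 + 0*-19 + 0*60 + 0*-29 + -1*38 + 0*-41 + 0*-96 = 8
  c_3 = -1*23 + 0*50 + 1*-19 + 1*60 + 0*-29 + 0*38 + 0*-41 + 0*-96 = 18
  c_4 = 0*23 + 0*50 + -1*-19 + 0*60 + 0*-29 + 0*38 + 0*-41 + 0*-96 = 19
  c_5 = 0*23 + 0*50 + -2*-19 + 0*60 + -2*-29 + 0*38 + 0*-41 + 1*-96 = 0
  c_6 = 6*23 + -2*50 + -4*-19 + 0*60 + -4*-29 + -2*38 + -1*-41 + 2*-96 = 3
  c_7 = 1*23 + 0*50 + 0*-19 + 0*60 + 0*-29 + 0*38 + 0*-41 + 0*-96 = 23
  c_8 = -3*23 + 1*50 + 2*-19 + 0*60 + 2*-29 + 1*38 + 0*-41 + -1*-96 = 19
Base-5 expansion of each c_i:
  c_1 = 8 = 3·5^0 + 1·5^1
  c_2 = 8 = 3·5^0 + 1·5^1
  c_3 = 18 = 3·5^0 + 3·5^1
  c_4 = 19 = 4·5^0 + 3·5^1
  c_5 = 0
  c_6 = 3 = 3·5^0
  c_7 = 23 = 3·5^0 + 4·5^1
  c_8 = 19 = 4·5^0 + 3·5^1
p-restricted factor λ_0 = (3, 3, 3, 4, 0, 3, 3, 4)
p-restricted factor λ_1 = (1, 1, 3, 3, 0, 0, 4, 3)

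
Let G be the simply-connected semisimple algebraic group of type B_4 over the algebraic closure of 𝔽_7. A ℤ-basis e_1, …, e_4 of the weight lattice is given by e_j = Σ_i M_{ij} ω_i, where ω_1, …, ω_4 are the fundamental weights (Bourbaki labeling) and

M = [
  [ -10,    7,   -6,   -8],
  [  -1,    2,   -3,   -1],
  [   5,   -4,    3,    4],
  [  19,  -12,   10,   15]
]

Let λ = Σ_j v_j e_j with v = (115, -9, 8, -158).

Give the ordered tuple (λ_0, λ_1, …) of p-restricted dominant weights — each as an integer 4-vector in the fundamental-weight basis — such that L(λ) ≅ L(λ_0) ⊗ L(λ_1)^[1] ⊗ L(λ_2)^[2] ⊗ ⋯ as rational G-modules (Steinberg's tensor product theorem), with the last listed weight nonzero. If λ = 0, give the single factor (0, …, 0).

((3, 1, 3, 3),)

Change of basis e → ω: c = M·v where v = (115, -9, 8, -158):
  c_1 = -10*115 + 7*-9 + -6*8 + -8*-158 = 3
  c_2 = -1*115 + 2*-9 + -3*8 + -1*-158 = 1
  c_3 = 5*115 + -4*-9 + 3*8 + 4*-158 = 3
  c_4 = 19*115 + -12*-9 + 10*8 + 15*-158 = 3
p = 7; digits c_i = Σ_j d_{ij}·7^j, 0 ≤ d_{ij} < 7:
  c_1 = 3 = 3·7^0
  c_2 = 1 = 1·7^0
  c_3 = 3 = 3·7^0
  c_4 = 3 = 3·7^0
p-restricted factor λ_0 = (3, 1, 3, 3)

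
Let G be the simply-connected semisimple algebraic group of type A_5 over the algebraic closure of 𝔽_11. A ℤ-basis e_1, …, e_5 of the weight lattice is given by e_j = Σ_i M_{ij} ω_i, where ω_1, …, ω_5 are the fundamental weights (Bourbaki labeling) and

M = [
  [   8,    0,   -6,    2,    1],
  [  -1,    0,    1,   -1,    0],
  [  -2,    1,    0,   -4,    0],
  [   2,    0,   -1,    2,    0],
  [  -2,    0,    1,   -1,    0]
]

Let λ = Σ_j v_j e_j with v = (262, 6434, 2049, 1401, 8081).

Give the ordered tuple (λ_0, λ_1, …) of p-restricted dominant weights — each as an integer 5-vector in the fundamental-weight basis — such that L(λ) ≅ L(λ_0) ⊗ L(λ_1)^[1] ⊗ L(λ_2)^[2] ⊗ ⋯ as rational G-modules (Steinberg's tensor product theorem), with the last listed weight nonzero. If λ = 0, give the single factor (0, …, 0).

((3, 1, 9, 1, 3), (7, 2, 5, 6, 0), (5, 3, 2, 10, 1))

Compute c_i = Σ_j M_{ij} v_j with v = (262, 6434, 2049, 1401, 8081):
  c_1 = 8·262 + 0·6434 + (-6)·(2049) + 2·1401 + 1·8081 = 685
  c_2 = (-1)·(262) + 0·6434 + 1·2049 + (-1)·(1401) + 0·8081 = 386
  c_3 = (-2)·(262) + 1·6434 + 0·2049 + (-4)·(1401) + 0·8081 = 306
  c_4 = 2·262 + 0·6434 + (-1)·(2049) + 2·1401 + 0·8081 = 1277
  c_5 = (-2)·(262) + 0·6434 + 1·2049 + (-1)·(1401) + 0·8081 = 124
Base-11 expansion of each c_i:
  c_1 = 685 = 3·11^0 + 7·11^1 + 5·11^2
  c_2 = 386 = 1·11^0 + 2·11^1 + 3·11^2
  c_3 = 306 = 9·11^0 + 5·11^1 + 2·11^2
  c_4 = 1277 = 1·11^0 + 6·11^1 + 10·11^2
  c_5 = 124 = 3·11^0 + 0·11^1 + 1·11^2
λ_0 = (3, 1, 9, 1, 3)
λ_1 = (7, 2, 5, 6, 0)
λ_2 = (5, 3, 2, 10, 1)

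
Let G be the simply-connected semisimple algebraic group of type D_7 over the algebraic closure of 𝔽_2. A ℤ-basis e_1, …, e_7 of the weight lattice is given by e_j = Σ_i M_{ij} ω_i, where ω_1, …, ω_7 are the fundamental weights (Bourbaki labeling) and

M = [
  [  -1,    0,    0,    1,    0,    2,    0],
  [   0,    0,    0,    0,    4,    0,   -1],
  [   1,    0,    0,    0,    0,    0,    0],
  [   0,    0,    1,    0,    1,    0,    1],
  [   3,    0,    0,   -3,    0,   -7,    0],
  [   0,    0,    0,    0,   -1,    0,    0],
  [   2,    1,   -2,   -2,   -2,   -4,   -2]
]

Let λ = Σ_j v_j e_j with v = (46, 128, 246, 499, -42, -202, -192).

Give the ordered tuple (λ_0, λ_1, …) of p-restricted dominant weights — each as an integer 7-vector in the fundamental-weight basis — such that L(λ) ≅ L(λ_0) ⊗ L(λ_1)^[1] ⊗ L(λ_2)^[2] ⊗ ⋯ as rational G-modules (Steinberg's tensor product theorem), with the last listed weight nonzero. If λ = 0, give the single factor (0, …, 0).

((1, 0, 0, 0, 1, 0, 0), (0, 0, 1, 0, 1, 1, 1), (0, 0, 1, 1, 1, 0, 1), (0, 1, 1, 1, 0, 1, 0), (1, 1, 0, 0, 1, 0, 0), (1, 0, 1, 0, 1, 1, 0))

Converting to the ω-basis (c_i = row i of M dotted with v = (46, 128, 246, 499, -42, -202, -192)):
  c_1 = (-1)·(46) + 0·128 + 0·246 + 1·499 + (0)·(-42) + (2)·(-202) + (0)·(-192) = 49
  c_2 = 0·46 + 0·128 + 0·246 + 0·499 + (4)·(-42) + (0)·(-202) + (-1)·(-192) = 24
  c_3 = 1·46 + 0·128 + 0·246 + 0·499 + (0)·(-42) + (0)·(-202) + (0)·(-192) = 46
  c_4 = 0·46 + 0·128 + 1·246 + 0·499 + (1)·(-42) + (0)·(-202) + (1)·(-192) = 12
  c_5 = 3·46 + 0·128 + 0·246 + (-3)·(499) + (0)·(-42) + (-7)·(-202) + (0)·(-192) = 55
  c_6 = 0·46 + 0·128 + 0·246 + 0·499 + (-1)·(-42) + (0)·(-202) + (0)·(-192) = 42
  c_7 = 2·46 + 1·128 + (-2)·(246) + (-2)·(499) + (-2)·(-42) + (-4)·(-202) + (-2)·(-192) = 6
Base-2 expansion of each c_i:
  c_1 = 49 = 1·2^0 + 0·2^1 + 0·2^2 + 0·2^3 + 1·2^4 + 1·2^5
  c_2 = 24 = 0·2^0 + 0·2^1 + 0·2^2 + 1·2^3 + 1·2^4
  c_3 = 46 = 0·2^0 + 1·2^1 + 1·2^2 + 1·2^3 + 0·2^4 + 1·2^5
  c_4 = 12 = 0·2^0 + 0·2^1 + 1·2^2 + 1·2^3
  c_5 = 55 = 1·2^0 + 1·2^1 + 1·2^2 + 0·2^3 + 1·2^4 + 1·2^5
  c_6 = 42 = 0·2^0 + 1·2^1 + 0·2^2 + 1·2^3 + 0·2^4 + 1·2^5
  c_7 = 6 = 0·2^0 + 1·2^1 + 1·2^2
Factor λ_0 = (1, 0, 0, 0, 1, 0, 0)
Factor λ_1 = (0, 0, 1, 0, 1, 1, 1)
Factor λ_2 = (0, 0, 1, 1, 1, 0, 1)
Factor λ_3 = (0, 1, 1, 1, 0, 1, 0)
Factor λ_4 = (1, 1, 0, 0, 1, 0, 0)
Factor λ_5 = (1, 0, 1, 0, 1, 1, 0)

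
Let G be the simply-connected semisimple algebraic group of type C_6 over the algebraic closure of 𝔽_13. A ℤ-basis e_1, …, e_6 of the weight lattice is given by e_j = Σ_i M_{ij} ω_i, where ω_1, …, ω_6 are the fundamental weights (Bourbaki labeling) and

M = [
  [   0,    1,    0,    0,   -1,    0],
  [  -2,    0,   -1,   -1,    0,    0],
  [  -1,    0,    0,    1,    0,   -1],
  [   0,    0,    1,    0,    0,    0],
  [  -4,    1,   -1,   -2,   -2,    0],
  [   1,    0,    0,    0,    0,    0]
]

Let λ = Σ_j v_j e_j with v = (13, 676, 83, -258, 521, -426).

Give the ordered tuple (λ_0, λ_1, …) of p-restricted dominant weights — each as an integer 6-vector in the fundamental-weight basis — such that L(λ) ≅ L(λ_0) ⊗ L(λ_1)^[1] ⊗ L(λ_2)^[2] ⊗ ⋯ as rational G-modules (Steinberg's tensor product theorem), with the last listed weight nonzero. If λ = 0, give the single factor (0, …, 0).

Compute c_i = Σ_j M_{ij} v_j with v = (13, 676, 83, -258, 521, -426):
  c_1 = 0·13 + 1·676 + 0·83 + (0)·(-258) + (-1)·(521) + (0)·(-426) = 155
  c_2 = (-2)·(13) + 0·676 + (-1)·(83) + (-1)·(-258) + 0·521 + (0)·(-426) = 149
  c_3 = (-1)·(13) + 0·676 + 0·83 + (1)·(-258) + 0·521 + (-1)·(-426) = 155
  c_4 = 0·13 + 0·676 + 1·83 + (0)·(-258) + 0·521 + (0)·(-426) = 83
  c_5 = (-4)·(13) + 1·676 + (-1)·(83) + (-2)·(-258) + (-2)·(521) + (0)·(-426) = 15
  c_6 = 1·13 + 0·676 + 0·83 + (0)·(-258) + 0·521 + (0)·(-426) = 13
Expand coordinatewise in base 13:
  c_1 = 155 = 12·13^0 + 11·13^1
  c_2 = 149 = 6·13^0 + 11·13^1
  c_3 = 155 = 12·13^0 + 11·13^1
  c_4 = 83 = 5·13^0 + 6·13^1
  c_5 = 15 = 2·13^0 + 1·13^1
  c_6 = 13 = 0·13^0 + 1·13^1
p-restricted factor λ_0 = (12, 6, 12, 5, 2, 0)
p-restricted factor λ_1 = (11, 11, 11, 6, 1, 1)

((12, 6, 12, 5, 2, 0), (11, 11, 11, 6, 1, 1))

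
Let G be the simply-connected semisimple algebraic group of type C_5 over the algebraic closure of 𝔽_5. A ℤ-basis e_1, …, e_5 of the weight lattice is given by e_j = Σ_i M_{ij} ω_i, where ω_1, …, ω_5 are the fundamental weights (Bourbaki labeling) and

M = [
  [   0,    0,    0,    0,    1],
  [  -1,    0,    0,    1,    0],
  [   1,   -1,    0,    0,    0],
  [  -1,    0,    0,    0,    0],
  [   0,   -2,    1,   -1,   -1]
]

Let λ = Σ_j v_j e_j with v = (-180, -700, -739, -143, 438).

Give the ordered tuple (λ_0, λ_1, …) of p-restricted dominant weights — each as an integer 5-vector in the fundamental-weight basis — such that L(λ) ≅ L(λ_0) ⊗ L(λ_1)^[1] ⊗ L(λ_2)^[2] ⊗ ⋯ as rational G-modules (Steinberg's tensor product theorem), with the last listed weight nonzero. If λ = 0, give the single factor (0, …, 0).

((3, 2, 0, 0, 1), (2, 2, 4, 1, 3), (2, 1, 0, 2, 4), (3, 0, 4, 1, 2))

Converting to the ω-basis (c_i = row i of M dotted with v = (-180, -700, -739, -143, 438)):
  c_1 = (0)·(-180) + (0)·(-700) + (0)·(-739) + (0)·(-143) + (1)·(438) = 438
  c_2 = (-1)·(-180) + (0)·(-700) + (0)·(-739) + (1)·(-143) + (0)·(438) = 37
  c_3 = (1)·(-180) + (-1)·(-700) + (0)·(-739) + (0)·(-143) + (0)·(438) = 520
  c_4 = (-1)·(-180) + (0)·(-700) + (0)·(-739) + (0)·(-143) + (0)·(438) = 180
  c_5 = (0)·(-180) + (-2)·(-700) + (1)·(-739) + (-1)·(-143) + (-1)·(438) = 366
Writing each c_i in base p = 5:
  c_1 = 438 = 3·5^0 + 2·5^1 + 2·5^2 + 3·5^3
  c_2 = 37 = 2·5^0 + 2·5^1 + 1·5^2
  c_3 = 520 = 0·5^0 + 4·5^1 + 0·5^2 + 4·5^3
  c_4 = 180 = 0·5^0 + 1·5^1 + 2·5^2 + 1·5^3
  c_5 = 366 = 1·5^0 + 3·5^1 + 4·5^2 + 2·5^3
λ_0 = (3, 2, 0, 0, 1)
λ_1 = (2, 2, 4, 1, 3)
λ_2 = (2, 1, 0, 2, 4)
λ_3 = (3, 0, 4, 1, 2)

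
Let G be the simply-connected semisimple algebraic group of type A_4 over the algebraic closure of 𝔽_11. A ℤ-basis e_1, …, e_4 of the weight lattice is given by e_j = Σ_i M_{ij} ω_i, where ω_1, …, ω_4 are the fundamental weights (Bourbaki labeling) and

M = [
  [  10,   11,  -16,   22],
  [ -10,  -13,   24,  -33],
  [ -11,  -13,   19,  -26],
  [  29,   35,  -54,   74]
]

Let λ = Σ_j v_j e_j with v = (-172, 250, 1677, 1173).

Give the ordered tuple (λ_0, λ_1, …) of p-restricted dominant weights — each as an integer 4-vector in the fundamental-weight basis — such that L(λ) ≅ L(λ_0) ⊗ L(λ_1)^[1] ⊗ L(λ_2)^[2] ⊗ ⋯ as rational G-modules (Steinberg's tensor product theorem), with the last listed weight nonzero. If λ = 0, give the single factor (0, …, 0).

((4, 9, 7, 6),)

ω-coordinates c = M·v, v = (-172, 250, 1677, 1173):
  c_1 = (10)·(-172) + 11·250 + (-16)·(1677) + 22·1173 = 4
  c_2 = (-10)·(-172) + (-13)·(250) + 24·1677 + (-33)·(1173) = 9
  c_3 = (-11)·(-172) + (-13)·(250) + 19·1677 + (-26)·(1173) = 7
  c_4 = (29)·(-172) + 35·250 + (-54)·(1677) + 74·1173 = 6
Writing each c_i in base p = 11:
  c_1 = 4 = 4·11^0
  c_2 = 9 = 9·11^0
  c_3 = 7 = 7·11^0
  c_4 = 6 = 6·11^0
λ_0 = (4, 9, 7, 6)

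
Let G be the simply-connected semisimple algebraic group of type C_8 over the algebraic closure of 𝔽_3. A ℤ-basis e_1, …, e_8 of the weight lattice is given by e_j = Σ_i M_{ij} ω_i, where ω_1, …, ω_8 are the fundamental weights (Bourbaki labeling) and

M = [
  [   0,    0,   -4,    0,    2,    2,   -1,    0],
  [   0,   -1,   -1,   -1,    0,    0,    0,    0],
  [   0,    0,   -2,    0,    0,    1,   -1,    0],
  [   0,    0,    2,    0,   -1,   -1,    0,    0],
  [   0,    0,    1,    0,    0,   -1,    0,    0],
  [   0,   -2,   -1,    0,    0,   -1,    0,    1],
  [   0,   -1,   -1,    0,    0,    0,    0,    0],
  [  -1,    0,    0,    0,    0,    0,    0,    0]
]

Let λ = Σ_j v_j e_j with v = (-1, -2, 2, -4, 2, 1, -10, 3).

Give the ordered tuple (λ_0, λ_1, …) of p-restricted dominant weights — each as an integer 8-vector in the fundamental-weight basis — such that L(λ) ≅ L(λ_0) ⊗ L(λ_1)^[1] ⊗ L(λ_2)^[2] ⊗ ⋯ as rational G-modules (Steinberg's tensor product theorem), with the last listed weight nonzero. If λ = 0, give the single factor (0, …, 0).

((2, 1, 1, 1, 1, 1, 0, 1), (2, 1, 2, 0, 0, 1, 0, 0))

Converting to the ω-basis (c_i = row i of M dotted with v = (-1, -2, 2, -4, 2, 1, -10, 3)):
  c_1 = (0)·(-1) + (0)·(-2) + (-4)·(2) + (0)·(-4) + 2·2 + 2·1 + (-1)·(-10) + 0·3 = 8
  c_2 = (0)·(-1) + (-1)·(-2) + (-1)·(2) + (-1)·(-4) + 0·2 + 0·1 + (0)·(-10) + 0·3 = 4
  c_3 = (0)·(-1) + (0)·(-2) + (-2)·(2) + (0)·(-4) + 0·2 + 1·1 + (-1)·(-10) + 0·3 = 7
  c_4 = (0)·(-1) + (0)·(-2) + 2·2 + (0)·(-4) + (-1)·(2) + (-1)·(1) + (0)·(-10) + 0·3 = 1
  c_5 = (0)·(-1) + (0)·(-2) + 1·2 + (0)·(-4) + 0·2 + (-1)·(1) + (0)·(-10) + 0·3 = 1
  c_6 = (0)·(-1) + (-2)·(-2) + (-1)·(2) + (0)·(-4) + 0·2 + (-1)·(1) + (0)·(-10) + 1·3 = 4
  c_7 = (0)·(-1) + (-1)·(-2) + (-1)·(2) + (0)·(-4) + 0·2 + 0·1 + (0)·(-10) + 0·3 = 0
  c_8 = (-1)·(-1) + (0)·(-2) + 0·2 + (0)·(-4) + 0·2 + 0·1 + (0)·(-10) + 0·3 = 1
p = 3; digits c_i = Σ_j d_{ij}·3^j, 0 ≤ d_{ij} < 3:
  c_1 = 8 = 2·3^0 + 2·3^1
  c_2 = 4 = 1·3^0 + 1·3^1
  c_3 = 7 = 1·3^0 + 2·3^1
  c_4 = 1 = 1·3^0
  c_5 = 1 = 1·3^0
  c_6 = 4 = 1·3^0 + 1·3^1
  c_7 = 0
  c_8 = 1 = 1·3^0
λ_0 = (2, 1, 1, 1, 1, 1, 0, 1)
λ_1 = (2, 1, 2, 0, 0, 1, 0, 0)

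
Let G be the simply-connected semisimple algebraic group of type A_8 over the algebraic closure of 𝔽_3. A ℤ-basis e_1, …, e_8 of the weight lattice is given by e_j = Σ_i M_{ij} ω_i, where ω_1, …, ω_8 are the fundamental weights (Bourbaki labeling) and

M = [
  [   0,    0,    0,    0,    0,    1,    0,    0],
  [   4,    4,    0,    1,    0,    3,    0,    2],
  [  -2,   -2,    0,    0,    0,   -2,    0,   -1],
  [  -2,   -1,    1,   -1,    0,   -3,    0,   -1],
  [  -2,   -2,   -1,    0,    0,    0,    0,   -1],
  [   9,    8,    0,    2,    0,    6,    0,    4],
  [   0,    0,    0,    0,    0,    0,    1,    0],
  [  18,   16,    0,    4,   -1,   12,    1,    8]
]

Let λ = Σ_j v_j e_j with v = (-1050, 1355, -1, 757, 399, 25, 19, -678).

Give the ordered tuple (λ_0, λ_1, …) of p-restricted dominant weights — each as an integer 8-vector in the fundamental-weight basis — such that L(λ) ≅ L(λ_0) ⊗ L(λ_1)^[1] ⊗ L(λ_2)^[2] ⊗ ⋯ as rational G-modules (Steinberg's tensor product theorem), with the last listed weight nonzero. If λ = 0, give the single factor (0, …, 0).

Change of basis e → ω: c = M·v where v = (-1050, 1355, -1, 757, 399, 25, 19, -678):
  c_1 = (0)·(-1050) + (0)·(1355) + (0)·(-1) + (0)·(757) + (0)·(399) + (1)·(25) + (0)·(19) + (0)·(-678) = 25
  c_2 = (4)·(-1050) + (4)·(1355) + (0)·(-1) + (1)·(757) + (0)·(399) + (3)·(25) + (0)·(19) + (2)·(-678) = 696
  c_3 = (-2)·(-1050) + (-2)·(1355) + (0)·(-1) + (0)·(757) + (0)·(399) + (-2)·(25) + (0)·(19) + (-1)·(-678) = 18
  c_4 = (-2)·(-1050) + (-1)·(1355) + (1)·(-1) + (-1)·(757) + (0)·(399) + (-3)·(25) + (0)·(19) + (-1)·(-678) = 590
  c_5 = (-2)·(-1050) + (-2)·(1355) + (-1)·(-1) + (0)·(757) + (0)·(399) + (0)·(25) + (0)·(19) + (-1)·(-678) = 69
  c_6 = (9)·(-1050) + (8)·(1355) + (0)·(-1) + (2)·(757) + (0)·(399) + (6)·(25) + (0)·(19) + (4)·(-678) = 342
  c_7 = (0)·(-1050) + (0)·(1355) + (0)·(-1) + (0)·(757) + (0)·(399) + (0)·(25) + (1)·(19) + (0)·(-678) = 19
  c_8 = (18)·(-1050) + (16)·(1355) + (0)·(-1) + (4)·(757) + (-1)·(399) + (12)·(25) + (1)·(19) + (8)·(-678) = 304
p = 3; digits c_i = Σ_j d_{ij}·3^j, 0 ≤ d_{ij} < 3:
  c_1 = 25 = 1·3^0 + 2·3^1 + 2·3^2
  c_2 = 696 = 0·3^0 + 1·3^1 + 2·3^2 + 1·3^3 + 2·3^4 + 2·3^5
  c_3 = 18 = 0·3^0 + 0·3^1 + 2·3^2
  c_4 = 590 = 2·3^0 + 1·3^1 + 2·3^2 + 0·3^3 + 1·3^4 + 2·3^5
  c_5 = 69 = 0·3^0 + 2·3^1 + 1·3^2 + 2·3^3
  c_6 = 342 = 0·3^0 + 0·3^1 + 2·3^2 + 0·3^3 + 1·3^4 + 1·3^5
  c_7 = 19 = 1·3^0 + 0·3^1 + 2·3^2
  c_8 = 304 = 1·3^0 + 2·3^1 + 0·3^2 + 2·3^3 + 0·3^4 + 1·3^5
p-restricted factor λ_0 = (1, 0, 0, 2, 0, 0, 1, 1)
p-restricted factor λ_1 = (2, 1, 0, 1, 2, 0, 0, 2)
p-restricted factor λ_2 = (2, 2, 2, 2, 1, 2, 2, 0)
p-restricted factor λ_3 = (0, 1, 0, 0, 2, 0, 0, 2)
p-restricted factor λ_4 = (0, 2, 0, 1, 0, 1, 0, 0)
p-restricted factor λ_5 = (0, 2, 0, 2, 0, 1, 0, 1)

((1, 0, 0, 2, 0, 0, 1, 1), (2, 1, 0, 1, 2, 0, 0, 2), (2, 2, 2, 2, 1, 2, 2, 0), (0, 1, 0, 0, 2, 0, 0, 2), (0, 2, 0, 1, 0, 1, 0, 0), (0, 2, 0, 2, 0, 1, 0, 1))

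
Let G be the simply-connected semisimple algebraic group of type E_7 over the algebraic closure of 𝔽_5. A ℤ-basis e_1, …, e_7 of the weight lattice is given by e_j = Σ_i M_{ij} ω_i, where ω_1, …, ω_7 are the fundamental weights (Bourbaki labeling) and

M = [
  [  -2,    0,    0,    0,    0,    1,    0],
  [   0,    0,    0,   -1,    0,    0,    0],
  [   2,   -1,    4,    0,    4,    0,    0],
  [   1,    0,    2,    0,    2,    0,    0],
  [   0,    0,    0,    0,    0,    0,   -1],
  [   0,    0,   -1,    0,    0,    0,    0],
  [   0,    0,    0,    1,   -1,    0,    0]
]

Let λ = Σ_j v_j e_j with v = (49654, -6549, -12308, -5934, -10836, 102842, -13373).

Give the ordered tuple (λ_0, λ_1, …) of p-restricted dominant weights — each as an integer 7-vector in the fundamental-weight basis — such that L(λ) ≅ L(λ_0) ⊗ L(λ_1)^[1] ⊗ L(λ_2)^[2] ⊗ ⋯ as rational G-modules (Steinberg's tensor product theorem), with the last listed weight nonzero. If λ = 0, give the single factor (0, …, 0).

Converting to the ω-basis (c_i = row i of M dotted with v = (49654, -6549, -12308, -5934, -10836, 102842, -13373)):
  c_1 = (-2)·(49654) + (0)·(-6549) + (0)·(-12308) + (0)·(-5934) + (0)·(-10836) + (1)·(102842) + (0)·(-13373) = 3534
  c_2 = (0)·(49654) + (0)·(-6549) + (0)·(-12308) + (-1)·(-5934) + (0)·(-10836) + (0)·(102842) + (0)·(-13373) = 5934
  c_3 = (2)·(49654) + (-1)·(-6549) + (4)·(-12308) + (0)·(-5934) + (4)·(-10836) + (0)·(102842) + (0)·(-13373) = 13281
  c_4 = (1)·(49654) + (0)·(-6549) + (2)·(-12308) + (0)·(-5934) + (2)·(-10836) + (0)·(102842) + (0)·(-13373) = 3366
  c_5 = (0)·(49654) + (0)·(-6549) + (0)·(-12308) + (0)·(-5934) + (0)·(-10836) + (0)·(102842) + (-1)·(-13373) = 13373
  c_6 = (0)·(49654) + (0)·(-6549) + (-1)·(-12308) + (0)·(-5934) + (0)·(-10836) + (0)·(102842) + (0)·(-13373) = 12308
  c_7 = (0)·(49654) + (0)·(-6549) + (0)·(-12308) + (1)·(-5934) + (-1)·(-10836) + (0)·(102842) + (0)·(-13373) = 4902
Writing each c_i in base p = 5:
  c_1 = 3534 = 4·5^0 + 1·5^1 + 1·5^2 + 3·5^3 + 0·5^4 + 1·5^5
  c_2 = 5934 = 4·5^0 + 1·5^1 + 2·5^2 + 2·5^3 + 4·5^4 + 1·5^5
  c_3 = 13281 = 1·5^0 + 1·5^1 + 1·5^2 + 1·5^3 + 1·5^4 + 4·5^5
  c_4 = 3366 = 1·5^0 + 3·5^1 + 4·5^2 + 1·5^3 + 0·5^4 + 1·5^5
  c_5 = 13373 = 3·5^0 + 4·5^1 + 4·5^2 + 1·5^3 + 1·5^4 + 4·5^5
  c_6 = 12308 = 3·5^0 + 1·5^1 + 2·5^2 + 3·5^3 + 4·5^4 + 3·5^5
  c_7 = 4902 = 2·5^0 + 0·5^1 + 1·5^2 + 4·5^3 + 2·5^4 + 1·5^5
λ_0 = (4, 4, 1, 1, 3, 3, 2)
λ_1 = (1, 1, 1, 3, 4, 1, 0)
λ_2 = (1, 2, 1, 4, 4, 2, 1)
λ_3 = (3, 2, 1, 1, 1, 3, 4)
λ_4 = (0, 4, 1, 0, 1, 4, 2)
λ_5 = (1, 1, 4, 1, 4, 3, 1)

((4, 4, 1, 1, 3, 3, 2), (1, 1, 1, 3, 4, 1, 0), (1, 2, 1, 4, 4, 2, 1), (3, 2, 1, 1, 1, 3, 4), (0, 4, 1, 0, 1, 4, 2), (1, 1, 4, 1, 4, 3, 1))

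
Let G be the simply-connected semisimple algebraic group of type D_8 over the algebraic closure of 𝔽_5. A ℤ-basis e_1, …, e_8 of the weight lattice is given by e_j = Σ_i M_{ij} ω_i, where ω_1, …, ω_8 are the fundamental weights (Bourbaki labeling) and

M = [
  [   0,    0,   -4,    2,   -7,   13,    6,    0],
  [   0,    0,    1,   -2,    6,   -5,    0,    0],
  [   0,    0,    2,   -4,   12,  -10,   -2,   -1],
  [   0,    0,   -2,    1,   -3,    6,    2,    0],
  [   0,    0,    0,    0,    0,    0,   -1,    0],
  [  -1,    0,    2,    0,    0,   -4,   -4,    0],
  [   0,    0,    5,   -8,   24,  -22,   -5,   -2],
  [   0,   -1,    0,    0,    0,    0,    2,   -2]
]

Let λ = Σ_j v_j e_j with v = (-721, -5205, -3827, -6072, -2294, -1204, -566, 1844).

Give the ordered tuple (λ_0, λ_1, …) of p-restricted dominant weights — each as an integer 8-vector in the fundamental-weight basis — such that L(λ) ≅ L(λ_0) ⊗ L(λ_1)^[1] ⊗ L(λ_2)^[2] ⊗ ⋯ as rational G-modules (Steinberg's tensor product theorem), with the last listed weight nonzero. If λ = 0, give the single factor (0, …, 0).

((4, 3, 4, 3, 1, 2, 0, 0), (4, 4, 1, 1, 3, 4, 3, 2), (1, 2, 2, 4, 2, 0, 0, 0), (1, 4, 3, 0, 4, 1, 0, 3))

ω-coordinates c = M·v, v = (-721, -5205, -3827, -6072, -2294, -1204, -566, 1844):
  c_1 = (0)·(-721) + (0)·(-5205) + (-4)·(-3827) + (2)·(-6072) + (-7)·(-2294) + (13)·(-1204) + (6)·(-566) + (0)·(1844) = 174
  c_2 = (0)·(-721) + (0)·(-5205) + (1)·(-3827) + (-2)·(-6072) + (6)·(-2294) + (-5)·(-1204) + (0)·(-566) + (0)·(1844) = 573
  c_3 = (0)·(-721) + (0)·(-5205) + (2)·(-3827) + (-4)·(-6072) + (12)·(-2294) + (-10)·(-1204) + (-2)·(-566) + (-1)·(1844) = 434
  c_4 = (0)·(-721) + (0)·(-5205) + (-2)·(-3827) + (1)·(-6072) + (-3)·(-2294) + (6)·(-1204) + (2)·(-566) + (0)·(1844) = 108
  c_5 = (0)·(-721) + (0)·(-5205) + (0)·(-3827) + (0)·(-6072) + (0)·(-2294) + (0)·(-1204) + (-1)·(-566) + (0)·(1844) = 566
  c_6 = (-1)·(-721) + (0)·(-5205) + (2)·(-3827) + (0)·(-6072) + (0)·(-2294) + (-4)·(-1204) + (-4)·(-566) + (0)·(1844) = 147
  c_7 = (0)·(-721) + (0)·(-5205) + (5)·(-3827) + (-8)·(-6072) + (24)·(-2294) + (-22)·(-1204) + (-5)·(-566) + (-2)·(1844) = 15
  c_8 = (0)·(-721) + (-1)·(-5205) + (0)·(-3827) + (0)·(-6072) + (0)·(-2294) + (0)·(-1204) + (2)·(-566) + (-2)·(1844) = 385
p = 5; digits c_i = Σ_j d_{ij}·5^j, 0 ≤ d_{ij} < 5:
  c_1 = 174 = 4·5^0 + 4·5^1 + 1·5^2 + 1·5^3
  c_2 = 573 = 3·5^0 + 4·5^1 + 2·5^2 + 4·5^3
  c_3 = 434 = 4·5^0 + 1·5^1 + 2·5^2 + 3·5^3
  c_4 = 108 = 3·5^0 + 1·5^1 + 4·5^2
  c_5 = 566 = 1·5^0 + 3·5^1 + 2·5^2 + 4·5^3
  c_6 = 147 = 2·5^0 + 4·5^1 + 0·5^2 + 1·5^3
  c_7 = 15 = 0·5^0 + 3·5^1
  c_8 = 385 = 0·5^0 + 2·5^1 + 0·5^2 + 3·5^3
p-restricted factor λ_0 = (4, 3, 4, 3, 1, 2, 0, 0)
p-restricted factor λ_1 = (4, 4, 1, 1, 3, 4, 3, 2)
p-restricted factor λ_2 = (1, 2, 2, 4, 2, 0, 0, 0)
p-restricted factor λ_3 = (1, 4, 3, 0, 4, 1, 0, 3)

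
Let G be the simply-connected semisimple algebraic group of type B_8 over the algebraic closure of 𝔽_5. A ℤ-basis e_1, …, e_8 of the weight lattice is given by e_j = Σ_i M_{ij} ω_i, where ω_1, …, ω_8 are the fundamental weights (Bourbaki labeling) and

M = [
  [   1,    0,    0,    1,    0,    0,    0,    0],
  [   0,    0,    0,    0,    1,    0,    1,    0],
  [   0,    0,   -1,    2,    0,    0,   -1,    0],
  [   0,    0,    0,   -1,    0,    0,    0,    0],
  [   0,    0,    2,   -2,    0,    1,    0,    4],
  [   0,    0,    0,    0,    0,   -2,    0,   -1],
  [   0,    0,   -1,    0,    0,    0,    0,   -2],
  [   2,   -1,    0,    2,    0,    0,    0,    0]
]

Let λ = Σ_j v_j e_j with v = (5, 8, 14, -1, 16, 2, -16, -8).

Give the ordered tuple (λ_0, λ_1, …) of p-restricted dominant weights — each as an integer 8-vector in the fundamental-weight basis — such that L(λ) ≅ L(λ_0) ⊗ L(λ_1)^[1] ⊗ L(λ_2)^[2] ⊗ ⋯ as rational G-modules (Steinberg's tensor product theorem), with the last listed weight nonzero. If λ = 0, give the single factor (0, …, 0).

((4, 0, 0, 1, 0, 4, 2, 0),)

In the fundamental-weight basis, λ has coordinates c = M·v (v = (5, 8, 14, -1, 16, 2, -16, -8)):
  c_1 = 1*5 + 0*8 + 0*14 + 1*-1 + 0*16 + 0*2 + 0*-16 + 0*-8 = 4
  c_2 = 0*5 + 0*8 + 0*14 + 0*-1 + 1*16 + 0*2 + 1*-16 + 0*-8 = 0
  c_3 = 0*5 + 0*8 + -1*14 + 2*-1 + 0*16 + 0*2 + -1*-16 + 0*-8 = 0
  c_4 = 0*5 + 0*8 + 0*14 + -1*-1 + 0*16 + 0*2 + 0*-16 + 0*-8 = 1
  c_5 = 0*5 + 0*8 + 2*14 + -2*-1 + 0*16 + 1*2 + 0*-16 + 4*-8 = 0
  c_6 = 0*5 + 0*8 + 0*14 + 0*-1 + 0*16 + -2*2 + 0*-16 + -1*-8 = 4
  c_7 = 0*5 + 0*8 + -1*14 + 0*-1 + 0*16 + 0*2 + 0*-16 + -2*-8 = 2
  c_8 = 2*5 + -1*8 + 0*14 + 2*-1 + 0*16 + 0*2 + 0*-16 + 0*-8 = 0
Expand coordinatewise in base 5:
  c_1 = 4 = 4·5^0
  c_2 = 0
  c_3 = 0
  c_4 = 1 = 1·5^0
  c_5 = 0
  c_6 = 4 = 4·5^0
  c_7 = 2 = 2·5^0
  c_8 = 0
Factor λ_0 = (4, 0, 0, 1, 0, 4, 2, 0)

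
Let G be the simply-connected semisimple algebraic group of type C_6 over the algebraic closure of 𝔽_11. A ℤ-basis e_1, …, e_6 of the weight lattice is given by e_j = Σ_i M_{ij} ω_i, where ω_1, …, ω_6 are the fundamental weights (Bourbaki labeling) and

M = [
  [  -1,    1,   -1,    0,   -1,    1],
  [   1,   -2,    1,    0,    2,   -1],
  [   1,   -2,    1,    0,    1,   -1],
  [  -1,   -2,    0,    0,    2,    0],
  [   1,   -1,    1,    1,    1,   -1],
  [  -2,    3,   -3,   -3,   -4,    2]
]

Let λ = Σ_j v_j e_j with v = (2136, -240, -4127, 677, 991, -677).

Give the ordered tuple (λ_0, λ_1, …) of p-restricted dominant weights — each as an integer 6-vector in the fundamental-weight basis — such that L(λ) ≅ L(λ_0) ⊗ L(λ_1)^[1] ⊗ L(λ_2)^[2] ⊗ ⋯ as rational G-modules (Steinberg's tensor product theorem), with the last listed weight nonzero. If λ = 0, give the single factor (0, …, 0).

((6, 4, 3, 7, 0, 7), (7, 5, 3, 7, 10, 3), (0, 9, 1, 2, 4, 0))

Change of basis e → ω: c = M·v where v = (2136, -240, -4127, 677, 991, -677):
  c_1 = (-1)·(2136) + (1)·(-240) + (-1)·(-4127) + (0)·(677) + (-1)·(991) + (1)·(-677) = 83
  c_2 = (1)·(2136) + (-2)·(-240) + (1)·(-4127) + (0)·(677) + (2)·(991) + (-1)·(-677) = 1148
  c_3 = (1)·(2136) + (-2)·(-240) + (1)·(-4127) + (0)·(677) + (1)·(991) + (-1)·(-677) = 157
  c_4 = (-1)·(2136) + (-2)·(-240) + (0)·(-4127) + (0)·(677) + (2)·(991) + (0)·(-677) = 326
  c_5 = (1)·(2136) + (-1)·(-240) + (1)·(-4127) + (1)·(677) + (1)·(991) + (-1)·(-677) = 594
  c_6 = (-2)·(2136) + (3)·(-240) + (-3)·(-4127) + (-3)·(677) + (-4)·(991) + (2)·(-677) = 40
Writing each c_i in base p = 11:
  c_1 = 83 = 6·11^0 + 7·11^1
  c_2 = 1148 = 4·11^0 + 5·11^1 + 9·11^2
  c_3 = 157 = 3·11^0 + 3·11^1 + 1·11^2
  c_4 = 326 = 7·11^0 + 7·11^1 + 2·11^2
  c_5 = 594 = 0·11^0 + 10·11^1 + 4·11^2
  c_6 = 40 = 7·11^0 + 3·11^1
λ_0 = (6, 4, 3, 7, 0, 7)
λ_1 = (7, 5, 3, 7, 10, 3)
λ_2 = (0, 9, 1, 2, 4, 0)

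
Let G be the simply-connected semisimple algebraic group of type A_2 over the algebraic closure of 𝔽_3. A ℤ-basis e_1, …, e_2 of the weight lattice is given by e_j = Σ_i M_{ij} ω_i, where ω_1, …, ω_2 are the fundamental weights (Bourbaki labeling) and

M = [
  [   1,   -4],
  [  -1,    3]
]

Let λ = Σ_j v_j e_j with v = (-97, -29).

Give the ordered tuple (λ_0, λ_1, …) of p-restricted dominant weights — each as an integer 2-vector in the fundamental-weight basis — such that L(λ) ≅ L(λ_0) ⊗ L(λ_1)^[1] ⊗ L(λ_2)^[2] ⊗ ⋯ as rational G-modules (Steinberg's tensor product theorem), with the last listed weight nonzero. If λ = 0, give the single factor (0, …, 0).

Converting to the ω-basis (c_i = row i of M dotted with v = (-97, -29)):
  c_1 = (1)·(-97) + (-4)·(-29) = 19
  c_2 = (-1)·(-97) + (3)·(-29) = 10
p = 3; digits c_i = Σ_j d_{ij}·3^j, 0 ≤ d_{ij} < 3:
  c_1 = 19 = 1·3^0 + 0·3^1 + 2·3^2
  c_2 = 10 = 1·3^0 + 0·3^1 + 1·3^2
Factor λ_0 = (1, 1)
Factor λ_1 = (0, 0)
Factor λ_2 = (2, 1)

((1, 1), (0, 0), (2, 1))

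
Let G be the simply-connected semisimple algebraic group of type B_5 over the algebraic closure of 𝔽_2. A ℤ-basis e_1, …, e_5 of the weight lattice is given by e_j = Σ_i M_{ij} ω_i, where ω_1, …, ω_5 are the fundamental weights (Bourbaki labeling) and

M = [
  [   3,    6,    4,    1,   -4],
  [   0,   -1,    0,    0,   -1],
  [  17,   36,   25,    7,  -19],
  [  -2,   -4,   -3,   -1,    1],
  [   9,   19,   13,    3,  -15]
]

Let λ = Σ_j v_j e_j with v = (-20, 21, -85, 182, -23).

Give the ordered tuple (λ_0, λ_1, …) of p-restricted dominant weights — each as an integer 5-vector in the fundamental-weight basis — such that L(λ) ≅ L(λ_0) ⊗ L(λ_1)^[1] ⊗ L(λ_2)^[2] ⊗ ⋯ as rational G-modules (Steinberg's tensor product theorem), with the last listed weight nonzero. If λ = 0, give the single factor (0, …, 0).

((0, 0, 0, 0, 1), (0, 1, 1, 1, 0), (0, 0, 0, 1, 1))

In the fundamental-weight basis, λ has coordinates c = M·v (v = (-20, 21, -85, 182, -23)):
  c_1 = (3)·(-20) + (6)·(21) + (4)·(-85) + (1)·(182) + (-4)·(-23) = 0
  c_2 = (0)·(-20) + (-1)·(21) + (0)·(-85) + (0)·(182) + (-1)·(-23) = 2
  c_3 = (17)·(-20) + (36)·(21) + (25)·(-85) + (7)·(182) + (-19)·(-23) = 2
  c_4 = (-2)·(-20) + (-4)·(21) + (-3)·(-85) + (-1)·(182) + (1)·(-23) = 6
  c_5 = (9)·(-20) + (19)·(21) + (13)·(-85) + (3)·(182) + (-15)·(-23) = 5
Writing each c_i in base p = 2:
  c_1 = 0
  c_2 = 2 = 0·2^0 + 1·2^1
  c_3 = 2 = 0·2^0 + 1·2^1
  c_4 = 6 = 0·2^0 + 1·2^1 + 1·2^2
  c_5 = 5 = 1·2^0 + 0·2^1 + 1·2^2
λ_0 = (0, 0, 0, 0, 1)
λ_1 = (0, 1, 1, 1, 0)
λ_2 = (0, 0, 0, 1, 1)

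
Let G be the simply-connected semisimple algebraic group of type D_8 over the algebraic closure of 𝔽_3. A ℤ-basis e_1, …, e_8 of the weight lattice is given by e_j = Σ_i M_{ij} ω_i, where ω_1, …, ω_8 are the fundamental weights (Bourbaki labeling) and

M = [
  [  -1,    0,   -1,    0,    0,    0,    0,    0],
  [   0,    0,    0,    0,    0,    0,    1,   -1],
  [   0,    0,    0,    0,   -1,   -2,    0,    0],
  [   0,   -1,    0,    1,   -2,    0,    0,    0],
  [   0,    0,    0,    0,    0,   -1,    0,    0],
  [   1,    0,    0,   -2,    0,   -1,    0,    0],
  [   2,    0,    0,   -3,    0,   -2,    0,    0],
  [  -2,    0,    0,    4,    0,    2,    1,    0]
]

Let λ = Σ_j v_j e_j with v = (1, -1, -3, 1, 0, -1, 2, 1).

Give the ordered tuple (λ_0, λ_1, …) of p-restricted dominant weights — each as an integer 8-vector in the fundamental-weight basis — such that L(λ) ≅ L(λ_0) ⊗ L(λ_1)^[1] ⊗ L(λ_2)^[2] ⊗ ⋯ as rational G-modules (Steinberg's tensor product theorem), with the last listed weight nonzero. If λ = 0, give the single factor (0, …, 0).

Converting to the ω-basis (c_i = row i of M dotted with v = (1, -1, -3, 1, 0, -1, 2, 1)):
  c_1 = -1*1 + 0*-1 + -1*-3 + 0*1 + 0*0 + 0*-1 + 0*2 + 0*1 = 2
  c_2 = 0*1 + 0*-1 + 0*-3 + 0*1 + 0*0 + 0*-1 + 1*2 + -1*1 = 1
  c_3 = 0*1 + 0*-1 + 0*-3 + 0*1 + -1*0 + -2*-1 + 0*2 + 0*1 = 2
  c_4 = 0*1 + -1*-1 + 0*-3 + 1*1 + -2*0 + 0*-1 + 0*2 + 0*1 = 2
  c_5 = 0*1 + 0*-1 + 0*-3 + 0*1 + 0*0 + -1*-1 + 0*2 + 0*1 = 1
  c_6 = 1*1 + 0*-1 + 0*-3 + -2*1 + 0*0 + -1*-1 + 0*2 + 0*1 = 0
  c_7 = 2*1 + 0*-1 + 0*-3 + -3*1 + 0*0 + -2*-1 + 0*2 + 0*1 = 1
  c_8 = -2*1 + 0*-1 + 0*-3 + 4*1 + 0*0 + 2*-1 + 1*2 + 0*1 = 2
Expand coordinatewise in base 3:
  c_1 = 2 = 2·3^0
  c_2 = 1 = 1·3^0
  c_3 = 2 = 2·3^0
  c_4 = 2 = 2·3^0
  c_5 = 1 = 1·3^0
  c_6 = 0
  c_7 = 1 = 1·3^0
  c_8 = 2 = 2·3^0
λ_0 = (2, 1, 2, 2, 1, 0, 1, 2)

((2, 1, 2, 2, 1, 0, 1, 2),)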